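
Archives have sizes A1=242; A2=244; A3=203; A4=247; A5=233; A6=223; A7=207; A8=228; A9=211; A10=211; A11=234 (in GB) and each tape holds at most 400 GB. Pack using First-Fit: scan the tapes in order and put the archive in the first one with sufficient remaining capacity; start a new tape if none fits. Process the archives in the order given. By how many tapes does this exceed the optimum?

0

First-Fit: [242] [244] [203] [247] [233] [223] [207] [228] [211] [211] [234] → 11 tapes.
11 archives exceed 200 GB (half the capacity), and no two of those can share a tape, so at least 11 tapes are needed.
So 11 is already optimal.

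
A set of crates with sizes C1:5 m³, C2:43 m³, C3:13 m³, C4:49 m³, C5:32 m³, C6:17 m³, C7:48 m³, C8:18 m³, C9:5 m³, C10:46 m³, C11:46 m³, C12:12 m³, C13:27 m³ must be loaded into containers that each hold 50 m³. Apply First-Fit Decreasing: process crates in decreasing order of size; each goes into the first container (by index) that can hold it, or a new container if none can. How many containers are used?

8

Sorted descending: 49, 48, 46, 46, 43, 32, 27, 18, 17, 13, 12, 5, 5.
49 m³ → container 1 (remaining 1 m³)
48 m³ → container 2 (remaining 2 m³)
46 m³ → container 3 (remaining 4 m³)
46 m³ → container 4 (remaining 4 m³)
43 m³ → container 5 (remaining 7 m³)
32 m³ → container 6 (remaining 18 m³)
27 m³ → container 7 (remaining 23 m³)
18 m³ → container 6 (remaining 0 m³)
17 m³ → container 7 (remaining 6 m³)
13 m³ → container 8 (remaining 37 m³)
12 m³ → container 8 (remaining 25 m³)
5 m³ → container 5 (remaining 2 m³)
5 m³ → container 7 (remaining 1 m³)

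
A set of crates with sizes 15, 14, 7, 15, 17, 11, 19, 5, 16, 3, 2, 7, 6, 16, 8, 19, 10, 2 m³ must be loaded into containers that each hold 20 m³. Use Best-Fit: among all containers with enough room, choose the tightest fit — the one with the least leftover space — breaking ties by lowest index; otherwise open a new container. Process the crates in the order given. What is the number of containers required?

Put 15 m³ in container 1; 5 m³ remain.
Put 14 m³ in container 2; 6 m³ remain.
Put 7 m³ in container 3; 13 m³ remain.
Put 15 m³ in container 4; 5 m³ remain.
Put 17 m³ in container 5; 3 m³ remain.
Put 11 m³ in container 3; 2 m³ remain.
Put 19 m³ in container 6; 1 m³ remain.
Put 5 m³ in container 1; 0 m³ remain.
Put 16 m³ in container 7; 4 m³ remain.
Put 3 m³ in container 5; 0 m³ remain.
Put 2 m³ in container 3; 0 m³ remain.
Put 7 m³ in container 8; 13 m³ remain.
Put 6 m³ in container 2; 0 m³ remain.
Put 16 m³ in container 9; 4 m³ remain.
Put 8 m³ in container 8; 5 m³ remain.
Put 19 m³ in container 10; 1 m³ remain.
Put 10 m³ in container 11; 10 m³ remain.
Put 2 m³ in container 7; 2 m³ remain.
Final containers: [15,5] [14,6] [7,11,2] [15] [17,3] [19] [16,2] [7,8] [16] [19] [10].

11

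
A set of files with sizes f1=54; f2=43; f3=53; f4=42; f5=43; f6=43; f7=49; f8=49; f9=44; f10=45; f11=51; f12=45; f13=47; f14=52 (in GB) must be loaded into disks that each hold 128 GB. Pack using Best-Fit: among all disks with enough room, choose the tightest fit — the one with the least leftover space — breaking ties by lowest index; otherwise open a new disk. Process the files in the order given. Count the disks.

Put f1 (54 GB) in disk 1; 74 GB remain.
Put f2 (43 GB) in disk 1; 31 GB remain.
Put f3 (53 GB) in disk 2; 75 GB remain.
Put f4 (42 GB) in disk 2; 33 GB remain.
Put f5 (43 GB) in disk 3; 85 GB remain.
Put f6 (43 GB) in disk 3; 42 GB remain.
Put f7 (49 GB) in disk 4; 79 GB remain.
Put f8 (49 GB) in disk 4; 30 GB remain.
Put f9 (44 GB) in disk 5; 84 GB remain.
Put f10 (45 GB) in disk 5; 39 GB remain.
Put f11 (51 GB) in disk 6; 77 GB remain.
Put f12 (45 GB) in disk 6; 32 GB remain.
Put f13 (47 GB) in disk 7; 81 GB remain.
Put f14 (52 GB) in disk 7; 29 GB remain.
Final disks: [54,43] [53,42] [43,43] [49,49] [44,45] [51,45] [47,52].

7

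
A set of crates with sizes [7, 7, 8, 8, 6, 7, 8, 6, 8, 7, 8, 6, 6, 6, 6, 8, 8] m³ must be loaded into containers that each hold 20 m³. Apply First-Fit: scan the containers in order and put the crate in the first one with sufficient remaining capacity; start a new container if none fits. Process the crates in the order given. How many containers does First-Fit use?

7

Put 7 m³ in container 1; 13 m³ remain.
Put 7 m³ in container 1; 6 m³ remain.
Put 8 m³ in container 2; 12 m³ remain.
Put 8 m³ in container 2; 4 m³ remain.
Put 6 m³ in container 1; 0 m³ remain.
Put 7 m³ in container 3; 13 m³ remain.
Put 8 m³ in container 3; 5 m³ remain.
Put 6 m³ in container 4; 14 m³ remain.
Put 8 m³ in container 4; 6 m³ remain.
Put 7 m³ in container 5; 13 m³ remain.
Put 8 m³ in container 5; 5 m³ remain.
Put 6 m³ in container 4; 0 m³ remain.
Put 6 m³ in container 6; 14 m³ remain.
Put 6 m³ in container 6; 8 m³ remain.
Put 6 m³ in container 6; 2 m³ remain.
Put 8 m³ in container 7; 12 m³ remain.
Put 8 m³ in container 7; 4 m³ remain.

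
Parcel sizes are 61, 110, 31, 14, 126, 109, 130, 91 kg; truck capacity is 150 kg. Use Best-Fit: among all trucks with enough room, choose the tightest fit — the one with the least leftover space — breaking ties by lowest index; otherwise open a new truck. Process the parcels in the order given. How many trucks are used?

6 trucks

Put 61 kg in truck 1; 89 kg remain.
Put 110 kg in truck 2; 40 kg remain.
Put 31 kg in truck 2; 9 kg remain.
Put 14 kg in truck 1; 75 kg remain.
Put 126 kg in truck 3; 24 kg remain.
Put 109 kg in truck 4; 41 kg remain.
Put 130 kg in truck 5; 20 kg remain.
Put 91 kg in truck 6; 59 kg remain.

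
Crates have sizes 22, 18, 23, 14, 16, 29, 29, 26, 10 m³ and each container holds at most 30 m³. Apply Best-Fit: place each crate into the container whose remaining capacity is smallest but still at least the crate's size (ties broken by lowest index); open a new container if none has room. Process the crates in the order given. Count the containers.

container 1: place 22 m³, 8 m³ left
container 2: place 18 m³, 12 m³ left
container 3: place 23 m³, 7 m³ left
container 4: place 14 m³, 16 m³ left
container 4: place 16 m³, 0 m³ left
container 5: place 29 m³, 1 m³ left
container 6: place 29 m³, 1 m³ left
container 7: place 26 m³, 4 m³ left
container 2: place 10 m³, 2 m³ left

7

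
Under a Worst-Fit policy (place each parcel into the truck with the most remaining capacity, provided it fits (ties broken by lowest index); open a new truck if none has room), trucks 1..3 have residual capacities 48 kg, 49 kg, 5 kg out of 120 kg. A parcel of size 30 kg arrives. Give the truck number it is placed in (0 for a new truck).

2

Trucks with room: truck 1 (48 kg), truck 2 (49 kg).
Most room is truck 2 with 49 kg free.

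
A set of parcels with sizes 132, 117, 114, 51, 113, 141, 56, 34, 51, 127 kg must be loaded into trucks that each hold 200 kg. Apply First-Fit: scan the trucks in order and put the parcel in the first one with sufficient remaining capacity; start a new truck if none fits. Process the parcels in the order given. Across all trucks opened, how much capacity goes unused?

264

132 kg → truck 1 (remaining 68 kg)
117 kg → truck 2 (remaining 83 kg)
114 kg → truck 3 (remaining 86 kg)
51 kg → truck 1 (remaining 17 kg)
113 kg → truck 4 (remaining 87 kg)
141 kg → truck 5 (remaining 59 kg)
56 kg → truck 2 (remaining 27 kg)
34 kg → truck 3 (remaining 52 kg)
51 kg → truck 3 (remaining 1 kg)
127 kg → truck 6 (remaining 73 kg)
6 trucks × 200 kg = 1200 kg; used 936 kg; unused 264 kg.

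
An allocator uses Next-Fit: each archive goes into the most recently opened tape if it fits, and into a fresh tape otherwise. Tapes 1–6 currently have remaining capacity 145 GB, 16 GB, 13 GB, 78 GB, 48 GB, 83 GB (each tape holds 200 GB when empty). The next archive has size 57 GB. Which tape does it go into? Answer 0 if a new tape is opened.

6

Next-Fit only looks at tape 6, which has 83 GB free.
57 GB fits there.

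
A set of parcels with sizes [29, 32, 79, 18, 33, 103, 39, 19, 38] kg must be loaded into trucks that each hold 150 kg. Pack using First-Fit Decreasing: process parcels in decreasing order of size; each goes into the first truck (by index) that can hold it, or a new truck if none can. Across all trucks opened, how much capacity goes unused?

Sorted descending: 103, 79, 39, 38, 33, 32, 29, 19, 18.
Put 103 kg in truck 1; 47 kg remain.
Put 79 kg in truck 2; 71 kg remain.
Put 39 kg in truck 1; 8 kg remain.
Put 38 kg in truck 2; 33 kg remain.
Put 33 kg in truck 2; 0 kg remain.
Put 32 kg in truck 3; 118 kg remain.
Put 29 kg in truck 3; 89 kg remain.
Put 19 kg in truck 3; 70 kg remain.
Put 18 kg in truck 3; 52 kg remain.
3 trucks × 150 kg = 450 kg; used 390 kg; unused 60 kg.

60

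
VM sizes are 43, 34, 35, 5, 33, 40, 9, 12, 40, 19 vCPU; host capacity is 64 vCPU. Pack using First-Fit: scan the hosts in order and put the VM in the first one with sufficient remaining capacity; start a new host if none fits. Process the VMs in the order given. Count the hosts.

6 hosts

Put 43 vCPU in host 1; 21 vCPU remain.
Put 34 vCPU in host 2; 30 vCPU remain.
Put 35 vCPU in host 3; 29 vCPU remain.
Put 5 vCPU in host 1; 16 vCPU remain.
Put 33 vCPU in host 4; 31 vCPU remain.
Put 40 vCPU in host 5; 24 vCPU remain.
Put 9 vCPU in host 1; 7 vCPU remain.
Put 12 vCPU in host 2; 18 vCPU remain.
Put 40 vCPU in host 6; 24 vCPU remain.
Put 19 vCPU in host 3; 10 vCPU remain.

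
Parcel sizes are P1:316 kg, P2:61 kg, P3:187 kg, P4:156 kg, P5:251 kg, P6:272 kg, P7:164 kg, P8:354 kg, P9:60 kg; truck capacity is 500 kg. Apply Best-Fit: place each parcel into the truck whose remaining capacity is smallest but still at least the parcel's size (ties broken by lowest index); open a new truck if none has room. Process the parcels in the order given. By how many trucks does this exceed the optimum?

Best-Fit: [316,61] [187,156] [251] [272,164,60] [354] → 5 trucks.
Total size 1821 kg; any packing needs at least ⌈1821/500⌉ = 4 trucks.
An optimal packing achieves that bound: [354,61,60] [316,164] [272,187] [251,156] → 4 trucks.
Excess: 5 − 4 = 1.

1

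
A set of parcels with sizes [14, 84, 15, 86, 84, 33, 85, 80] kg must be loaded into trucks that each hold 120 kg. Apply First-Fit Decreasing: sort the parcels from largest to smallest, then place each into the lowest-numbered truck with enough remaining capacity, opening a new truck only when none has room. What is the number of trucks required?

Sorted descending: 86, 85, 84, 84, 80, 33, 15, 14.
86 kg → truck 1 (remaining 34 kg)
85 kg → truck 2 (remaining 35 kg)
84 kg → truck 3 (remaining 36 kg)
84 kg → truck 4 (remaining 36 kg)
80 kg → truck 5 (remaining 40 kg)
33 kg → truck 1 (remaining 1 kg)
15 kg → truck 2 (remaining 20 kg)
14 kg → truck 2 (remaining 6 kg)
Final trucks: [86,33] [85,15,14] [84] [84] [80].

5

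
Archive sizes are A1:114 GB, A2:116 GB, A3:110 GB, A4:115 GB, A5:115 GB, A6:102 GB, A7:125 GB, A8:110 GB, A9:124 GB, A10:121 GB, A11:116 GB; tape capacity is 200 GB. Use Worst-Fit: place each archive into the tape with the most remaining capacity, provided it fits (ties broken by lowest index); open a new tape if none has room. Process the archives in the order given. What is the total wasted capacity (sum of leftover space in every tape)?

tape 1: place A1 (114 GB), 86 GB left
tape 2: place A2 (116 GB), 84 GB left
tape 3: place A3 (110 GB), 90 GB left
tape 4: place A4 (115 GB), 85 GB left
tape 5: place A5 (115 GB), 85 GB left
tape 6: place A6 (102 GB), 98 GB left
tape 7: place A7 (125 GB), 75 GB left
tape 8: place A8 (110 GB), 90 GB left
tape 9: place A9 (124 GB), 76 GB left
tape 10: place A10 (121 GB), 79 GB left
tape 11: place A11 (116 GB), 84 GB left
11 tapes × 200 GB = 2200 GB; used 1268 GB; unused 932 GB.

932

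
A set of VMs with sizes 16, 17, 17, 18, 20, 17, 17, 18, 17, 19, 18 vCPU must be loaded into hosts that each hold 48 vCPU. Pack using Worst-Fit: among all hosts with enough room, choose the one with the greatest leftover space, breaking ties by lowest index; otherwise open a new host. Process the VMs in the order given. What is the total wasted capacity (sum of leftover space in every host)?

host 1: place 16 vCPU, 32 vCPU left
host 1: place 17 vCPU, 15 vCPU left
host 2: place 17 vCPU, 31 vCPU left
host 2: place 18 vCPU, 13 vCPU left
host 3: place 20 vCPU, 28 vCPU left
host 3: place 17 vCPU, 11 vCPU left
host 4: place 17 vCPU, 31 vCPU left
host 4: place 18 vCPU, 13 vCPU left
host 5: place 17 vCPU, 31 vCPU left
host 5: place 19 vCPU, 12 vCPU left
host 6: place 18 vCPU, 30 vCPU left
6 hosts × 48 vCPU = 288 vCPU; used 194 vCPU; unused 94 vCPU.

94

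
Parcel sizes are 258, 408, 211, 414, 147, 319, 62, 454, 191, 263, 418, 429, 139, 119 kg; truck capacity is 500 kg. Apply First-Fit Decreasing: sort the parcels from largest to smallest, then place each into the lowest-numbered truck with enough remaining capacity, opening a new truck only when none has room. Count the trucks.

9

Sorted descending: 454, 429, 418, 414, 408, 319, 263, 258, 211, 191, 147, 139, 119, 62.
truck 1: place 454 kg, 46 kg left
truck 2: place 429 kg, 71 kg left
truck 3: place 418 kg, 82 kg left
truck 4: place 414 kg, 86 kg left
truck 5: place 408 kg, 92 kg left
truck 6: place 319 kg, 181 kg left
truck 7: place 263 kg, 237 kg left
truck 8: place 258 kg, 242 kg left
truck 7: place 211 kg, 26 kg left
truck 8: place 191 kg, 51 kg left
truck 6: place 147 kg, 34 kg left
truck 9: place 139 kg, 361 kg left
truck 9: place 119 kg, 242 kg left
truck 2: place 62 kg, 9 kg left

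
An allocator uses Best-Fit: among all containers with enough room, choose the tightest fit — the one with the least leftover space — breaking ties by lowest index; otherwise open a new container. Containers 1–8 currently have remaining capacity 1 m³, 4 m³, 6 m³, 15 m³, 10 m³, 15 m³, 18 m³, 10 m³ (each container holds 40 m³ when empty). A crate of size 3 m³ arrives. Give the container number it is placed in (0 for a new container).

Containers with room: container 2 (4 m³), container 3 (6 m³), container 4 (15 m³), container 5 (10 m³), container 6 (15 m³), container 7 (18 m³), container 8 (10 m³).
Tightest fit is container 2 with 4 m³ free.

2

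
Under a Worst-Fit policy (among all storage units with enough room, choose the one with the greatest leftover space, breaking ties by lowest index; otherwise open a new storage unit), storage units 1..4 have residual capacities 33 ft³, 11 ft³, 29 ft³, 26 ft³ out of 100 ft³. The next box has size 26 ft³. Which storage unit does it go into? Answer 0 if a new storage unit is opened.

1

Storage units with room: storage unit 1 (33 ft³), storage unit 3 (29 ft³), storage unit 4 (26 ft³).
Most room is storage unit 1 with 33 ft³ free.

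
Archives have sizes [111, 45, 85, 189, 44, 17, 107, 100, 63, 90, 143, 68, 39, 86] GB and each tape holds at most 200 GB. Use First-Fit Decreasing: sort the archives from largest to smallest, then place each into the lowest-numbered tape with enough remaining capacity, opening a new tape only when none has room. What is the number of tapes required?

Sorted descending: 189, 143, 111, 107, 100, 90, 86, 85, 68, 63, 45, 44, 39, 17.
Put 189 GB in tape 1; 11 GB remain.
Put 143 GB in tape 2; 57 GB remain.
Put 111 GB in tape 3; 89 GB remain.
Put 107 GB in tape 4; 93 GB remain.
Put 100 GB in tape 5; 100 GB remain.
Put 90 GB in tape 4; 3 GB remain.
Put 86 GB in tape 3; 3 GB remain.
Put 85 GB in tape 5; 15 GB remain.
Put 68 GB in tape 6; 132 GB remain.
Put 63 GB in tape 6; 69 GB remain.
Put 45 GB in tape 2; 12 GB remain.
Put 44 GB in tape 6; 25 GB remain.
Put 39 GB in tape 7; 161 GB remain.
Put 17 GB in tape 6; 8 GB remain.
Final tapes: [189] [143,45] [111,86] [107,90] [100,85] [68,63,44,17] [39].

7 tapes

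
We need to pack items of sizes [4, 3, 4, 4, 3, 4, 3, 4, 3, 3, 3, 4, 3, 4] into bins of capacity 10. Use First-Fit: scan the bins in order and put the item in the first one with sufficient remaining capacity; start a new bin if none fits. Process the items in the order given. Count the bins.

bin 1: place 4, 6 left
bin 1: place 3, 3 left
bin 2: place 4, 6 left
bin 2: place 4, 2 left
bin 1: place 3, 0 left
bin 3: place 4, 6 left
bin 3: place 3, 3 left
bin 4: place 4, 6 left
bin 3: place 3, 0 left
bin 4: place 3, 3 left
bin 4: place 3, 0 left
bin 5: place 4, 6 left
bin 5: place 3, 3 left
bin 6: place 4, 6 left

6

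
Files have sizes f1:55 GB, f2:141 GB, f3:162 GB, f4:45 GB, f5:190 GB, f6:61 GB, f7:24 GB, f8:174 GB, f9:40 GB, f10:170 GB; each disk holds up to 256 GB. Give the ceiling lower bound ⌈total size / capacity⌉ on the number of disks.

Total size = 55 + 141 + 162 + 45 + 190 + 61 + 24 + 174 + 40 + 170 = 1062 GB.
⌈1062 / 256⌉ = 5.

5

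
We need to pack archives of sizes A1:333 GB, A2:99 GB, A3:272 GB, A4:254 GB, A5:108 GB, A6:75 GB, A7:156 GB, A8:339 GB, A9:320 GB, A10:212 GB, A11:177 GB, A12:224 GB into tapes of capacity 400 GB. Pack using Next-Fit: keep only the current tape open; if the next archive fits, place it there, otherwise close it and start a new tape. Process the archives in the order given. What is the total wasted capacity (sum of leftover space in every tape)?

tape 1: place A1 (333 GB), 67 GB left
tape 2: place A2 (99 GB), 301 GB left
tape 2: place A3 (272 GB), 29 GB left
tape 3: place A4 (254 GB), 146 GB left
tape 3: place A5 (108 GB), 38 GB left
tape 4: place A6 (75 GB), 325 GB left
tape 4: place A7 (156 GB), 169 GB left
tape 5: place A8 (339 GB), 61 GB left
tape 6: place A9 (320 GB), 80 GB left
tape 7: place A10 (212 GB), 188 GB left
tape 7: place A11 (177 GB), 11 GB left
tape 8: place A12 (224 GB), 176 GB left
8 tapes × 400 GB = 3200 GB; used 2569 GB; unused 631 GB.

631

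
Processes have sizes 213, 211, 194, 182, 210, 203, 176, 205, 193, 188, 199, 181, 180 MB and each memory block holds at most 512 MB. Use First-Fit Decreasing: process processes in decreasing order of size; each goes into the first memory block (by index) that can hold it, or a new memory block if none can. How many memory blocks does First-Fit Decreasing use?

7

Sorted descending: 213, 211, 210, 205, 203, 199, 194, 193, 188, 182, 181, 180, 176.
213 MB → memory block 1 (remaining 299 MB)
211 MB → memory block 1 (remaining 88 MB)
210 MB → memory block 2 (remaining 302 MB)
205 MB → memory block 2 (remaining 97 MB)
203 MB → memory block 3 (remaining 309 MB)
199 MB → memory block 3 (remaining 110 MB)
194 MB → memory block 4 (remaining 318 MB)
193 MB → memory block 4 (remaining 125 MB)
188 MB → memory block 5 (remaining 324 MB)
182 MB → memory block 5 (remaining 142 MB)
181 MB → memory block 6 (remaining 331 MB)
180 MB → memory block 6 (remaining 151 MB)
176 MB → memory block 7 (remaining 336 MB)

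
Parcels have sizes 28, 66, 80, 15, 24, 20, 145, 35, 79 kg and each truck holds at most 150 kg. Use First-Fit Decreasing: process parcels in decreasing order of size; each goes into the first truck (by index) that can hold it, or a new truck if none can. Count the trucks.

4

Sorted descending: 145, 80, 79, 66, 35, 28, 24, 20, 15.
145 kg → truck 1 (remaining 5 kg)
80 kg → truck 2 (remaining 70 kg)
79 kg → truck 3 (remaining 71 kg)
66 kg → truck 2 (remaining 4 kg)
35 kg → truck 3 (remaining 36 kg)
28 kg → truck 3 (remaining 8 kg)
24 kg → truck 4 (remaining 126 kg)
20 kg → truck 4 (remaining 106 kg)
15 kg → truck 4 (remaining 91 kg)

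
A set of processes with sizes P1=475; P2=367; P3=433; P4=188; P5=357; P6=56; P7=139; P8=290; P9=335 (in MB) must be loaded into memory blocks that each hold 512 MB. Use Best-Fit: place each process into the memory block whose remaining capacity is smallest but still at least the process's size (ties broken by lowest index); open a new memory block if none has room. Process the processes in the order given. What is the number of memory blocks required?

6 memory blocks

memory block 1: place P1 (475 MB), 37 MB left
memory block 2: place P2 (367 MB), 145 MB left
memory block 3: place P3 (433 MB), 79 MB left
memory block 4: place P4 (188 MB), 324 MB left
memory block 5: place P5 (357 MB), 155 MB left
memory block 3: place P6 (56 MB), 23 MB left
memory block 2: place P7 (139 MB), 6 MB left
memory block 4: place P8 (290 MB), 34 MB left
memory block 6: place P9 (335 MB), 177 MB left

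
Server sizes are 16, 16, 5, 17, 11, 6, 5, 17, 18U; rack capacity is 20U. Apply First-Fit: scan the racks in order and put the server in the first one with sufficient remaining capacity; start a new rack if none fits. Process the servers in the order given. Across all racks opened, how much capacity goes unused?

Put 16U in rack 1; 4U remain.
Put 16U in rack 2; 4U remain.
Put 5U in rack 3; 15U remain.
Put 17U in rack 4; 3U remain.
Put 11U in rack 3; 4U remain.
Put 6U in rack 5; 14U remain.
Put 5U in rack 5; 9U remain.
Put 17U in rack 6; 3U remain.
Put 18U in rack 7; 2U remain.
7 racks × 20U = 140U; used 111U; unused 29U.

29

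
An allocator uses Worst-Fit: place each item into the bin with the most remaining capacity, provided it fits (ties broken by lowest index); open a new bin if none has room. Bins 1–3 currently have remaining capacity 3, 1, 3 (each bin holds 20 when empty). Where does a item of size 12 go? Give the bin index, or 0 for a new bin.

No bin has ≥ 12 free, so a new bin is opened.

0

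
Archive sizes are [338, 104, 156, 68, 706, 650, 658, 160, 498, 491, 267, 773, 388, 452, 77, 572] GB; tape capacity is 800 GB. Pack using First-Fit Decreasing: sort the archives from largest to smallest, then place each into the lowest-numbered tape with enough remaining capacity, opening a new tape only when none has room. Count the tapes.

9

Sorted descending: 773, 706, 658, 650, 572, 498, 491, 452, 388, 338, 267, 160, 156, 104, 77, 68.
tape 1: place 773 GB, 27 GB left
tape 2: place 706 GB, 94 GB left
tape 3: place 658 GB, 142 GB left
tape 4: place 650 GB, 150 GB left
tape 5: place 572 GB, 228 GB left
tape 6: place 498 GB, 302 GB left
tape 7: place 491 GB, 309 GB left
tape 8: place 452 GB, 348 GB left
tape 9: place 388 GB, 412 GB left
tape 8: place 338 GB, 10 GB left
tape 6: place 267 GB, 35 GB left
tape 5: place 160 GB, 68 GB left
tape 7: place 156 GB, 153 GB left
tape 3: place 104 GB, 38 GB left
tape 2: place 77 GB, 17 GB left
tape 4: place 68 GB, 82 GB left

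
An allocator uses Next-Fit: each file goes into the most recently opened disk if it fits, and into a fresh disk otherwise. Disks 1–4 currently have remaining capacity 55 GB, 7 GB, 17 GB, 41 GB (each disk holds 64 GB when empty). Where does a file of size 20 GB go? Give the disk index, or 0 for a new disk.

Next-Fit only looks at disk 4, which has 41 GB free.
20 GB fits there.

4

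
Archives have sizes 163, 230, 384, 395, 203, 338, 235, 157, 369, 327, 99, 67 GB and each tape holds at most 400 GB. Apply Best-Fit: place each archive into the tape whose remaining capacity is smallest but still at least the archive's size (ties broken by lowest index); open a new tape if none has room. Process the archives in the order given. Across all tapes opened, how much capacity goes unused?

233

163 GB → tape 1 (remaining 237 GB)
230 GB → tape 1 (remaining 7 GB)
384 GB → tape 2 (remaining 16 GB)
395 GB → tape 3 (remaining 5 GB)
203 GB → tape 4 (remaining 197 GB)
338 GB → tape 5 (remaining 62 GB)
235 GB → tape 6 (remaining 165 GB)
157 GB → tape 6 (remaining 8 GB)
369 GB → tape 7 (remaining 31 GB)
327 GB → tape 8 (remaining 73 GB)
99 GB → tape 4 (remaining 98 GB)
67 GB → tape 8 (remaining 6 GB)
8 tapes × 400 GB = 3200 GB; used 2967 GB; unused 233 GB.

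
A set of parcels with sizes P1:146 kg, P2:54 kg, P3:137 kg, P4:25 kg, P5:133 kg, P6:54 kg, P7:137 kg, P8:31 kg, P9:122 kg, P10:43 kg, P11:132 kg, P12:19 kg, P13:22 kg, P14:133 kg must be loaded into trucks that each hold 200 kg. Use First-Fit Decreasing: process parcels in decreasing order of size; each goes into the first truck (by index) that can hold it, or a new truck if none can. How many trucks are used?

Sorted descending: 146, 137, 137, 133, 133, 132, 122, 54, 54, 43, 31, 25, 22, 19.
146 kg → truck 1 (remaining 54 kg)
137 kg → truck 2 (remaining 63 kg)
137 kg → truck 3 (remaining 63 kg)
133 kg → truck 4 (remaining 67 kg)
133 kg → truck 5 (remaining 67 kg)
132 kg → truck 6 (remaining 68 kg)
122 kg → truck 7 (remaining 78 kg)
54 kg → truck 1 (remaining 0 kg)
54 kg → truck 2 (remaining 9 kg)
43 kg → truck 3 (remaining 20 kg)
31 kg → truck 4 (remaining 36 kg)
25 kg → truck 4 (remaining 11 kg)
22 kg → truck 5 (remaining 45 kg)
19 kg → truck 3 (remaining 1 kg)

7 trucks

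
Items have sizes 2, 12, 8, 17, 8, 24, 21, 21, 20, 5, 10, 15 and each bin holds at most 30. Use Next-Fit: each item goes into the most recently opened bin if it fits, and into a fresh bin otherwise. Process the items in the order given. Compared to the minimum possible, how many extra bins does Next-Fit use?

Next-Fit: [2,12,8] [17,8] [24] [21] [21] [20,5] [10,15] → 7 bins.
Total size 163; any packing needs at least ⌈163/30⌉ = 6 bins.
An optimal packing achieves that bound: [24,5] [21,8] [21,8] [20,10] [17,12] [15,2] → 6 bins.
Excess: 7 − 6 = 1.

1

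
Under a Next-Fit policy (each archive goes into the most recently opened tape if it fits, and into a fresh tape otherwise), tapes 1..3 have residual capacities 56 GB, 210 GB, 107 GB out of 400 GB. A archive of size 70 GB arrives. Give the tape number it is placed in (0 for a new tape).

Next-Fit only looks at tape 3, which has 107 GB free.
70 GB fits there.

3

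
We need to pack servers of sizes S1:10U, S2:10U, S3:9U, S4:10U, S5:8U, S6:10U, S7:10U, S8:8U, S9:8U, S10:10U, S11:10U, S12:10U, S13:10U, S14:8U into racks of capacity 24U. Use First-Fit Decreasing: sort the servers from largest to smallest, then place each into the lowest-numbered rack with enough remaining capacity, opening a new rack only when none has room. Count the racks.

Sorted descending: 10, 10, 10, 10, 10, 10, 10, 10, 10, 9, 8, 8, 8, 8.
Put 10U in rack 1; 14U remain.
Put 10U in rack 1; 4U remain.
Put 10U in rack 2; 14U remain.
Put 10U in rack 2; 4U remain.
Put 10U in rack 3; 14U remain.
Put 10U in rack 3; 4U remain.
Put 10U in rack 4; 14U remain.
Put 10U in rack 4; 4U remain.
Put 10U in rack 5; 14U remain.
Put 9U in rack 5; 5U remain.
Put 8U in rack 6; 16U remain.
Put 8U in rack 6; 8U remain.
Put 8U in rack 6; 0U remain.
Put 8U in rack 7; 16U remain.

7 racks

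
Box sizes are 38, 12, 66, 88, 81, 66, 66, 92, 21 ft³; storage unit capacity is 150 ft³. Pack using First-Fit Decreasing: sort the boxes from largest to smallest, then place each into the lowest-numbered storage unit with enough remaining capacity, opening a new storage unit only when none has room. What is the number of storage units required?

4

Sorted descending: 92, 88, 81, 66, 66, 66, 38, 21, 12.
92 ft³ → storage unit 1 (remaining 58 ft³)
88 ft³ → storage unit 2 (remaining 62 ft³)
81 ft³ → storage unit 3 (remaining 69 ft³)
66 ft³ → storage unit 3 (remaining 3 ft³)
66 ft³ → storage unit 4 (remaining 84 ft³)
66 ft³ → storage unit 4 (remaining 18 ft³)
38 ft³ → storage unit 1 (remaining 20 ft³)
21 ft³ → storage unit 2 (remaining 41 ft³)
12 ft³ → storage unit 1 (remaining 8 ft³)
Final storage units: [92,38,12] [88,21] [81,66] [66,66].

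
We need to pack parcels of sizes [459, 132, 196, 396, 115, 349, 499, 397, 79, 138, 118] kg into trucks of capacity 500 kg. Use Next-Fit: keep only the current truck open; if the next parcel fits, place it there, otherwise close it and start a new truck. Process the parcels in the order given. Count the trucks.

7 trucks

459 kg → truck 1 (remaining 41 kg)
132 kg → truck 2 (remaining 368 kg)
196 kg → truck 2 (remaining 172 kg)
396 kg → truck 3 (remaining 104 kg)
115 kg → truck 4 (remaining 385 kg)
349 kg → truck 4 (remaining 36 kg)
499 kg → truck 5 (remaining 1 kg)
397 kg → truck 6 (remaining 103 kg)
79 kg → truck 6 (remaining 24 kg)
138 kg → truck 7 (remaining 362 kg)
118 kg → truck 7 (remaining 244 kg)
Final trucks: [459] [132,196] [396] [115,349] [499] [397,79] [138,118].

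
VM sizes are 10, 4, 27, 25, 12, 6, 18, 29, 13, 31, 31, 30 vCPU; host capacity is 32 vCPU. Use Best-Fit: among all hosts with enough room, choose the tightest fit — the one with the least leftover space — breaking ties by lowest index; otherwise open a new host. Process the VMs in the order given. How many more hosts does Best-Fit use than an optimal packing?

0

Best-Fit: [10,4,12,6] [27] [25] [18,13] [29] [31] [31] [30] → 8 hosts.
Total size 236 vCPU; any packing needs at least ⌈236/32⌉ = 8 hosts.
So 8 is already optimal.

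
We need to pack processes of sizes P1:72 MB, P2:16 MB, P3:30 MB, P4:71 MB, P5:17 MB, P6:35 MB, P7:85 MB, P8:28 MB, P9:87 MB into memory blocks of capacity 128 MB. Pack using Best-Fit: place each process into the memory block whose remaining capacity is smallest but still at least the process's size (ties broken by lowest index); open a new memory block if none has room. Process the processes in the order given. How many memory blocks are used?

memory block 1: place P1 (72 MB), 56 MB left
memory block 1: place P2 (16 MB), 40 MB left
memory block 1: place P3 (30 MB), 10 MB left
memory block 2: place P4 (71 MB), 57 MB left
memory block 2: place P5 (17 MB), 40 MB left
memory block 2: place P6 (35 MB), 5 MB left
memory block 3: place P7 (85 MB), 43 MB left
memory block 3: place P8 (28 MB), 15 MB left
memory block 4: place P9 (87 MB), 41 MB left

4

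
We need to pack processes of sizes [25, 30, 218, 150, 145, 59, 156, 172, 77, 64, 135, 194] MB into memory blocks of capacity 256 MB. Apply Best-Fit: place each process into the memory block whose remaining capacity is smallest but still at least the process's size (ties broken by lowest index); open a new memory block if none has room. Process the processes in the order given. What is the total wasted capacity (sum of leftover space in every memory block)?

25 MB → memory block 1 (remaining 231 MB)
30 MB → memory block 1 (remaining 201 MB)
218 MB → memory block 2 (remaining 38 MB)
150 MB → memory block 1 (remaining 51 MB)
145 MB → memory block 3 (remaining 111 MB)
59 MB → memory block 3 (remaining 52 MB)
156 MB → memory block 4 (remaining 100 MB)
172 MB → memory block 5 (remaining 84 MB)
77 MB → memory block 5 (remaining 7 MB)
64 MB → memory block 4 (remaining 36 MB)
135 MB → memory block 6 (remaining 121 MB)
194 MB → memory block 7 (remaining 62 MB)
7 memory blocks × 256 MB = 1792 MB; used 1425 MB; unused 367 MB.

367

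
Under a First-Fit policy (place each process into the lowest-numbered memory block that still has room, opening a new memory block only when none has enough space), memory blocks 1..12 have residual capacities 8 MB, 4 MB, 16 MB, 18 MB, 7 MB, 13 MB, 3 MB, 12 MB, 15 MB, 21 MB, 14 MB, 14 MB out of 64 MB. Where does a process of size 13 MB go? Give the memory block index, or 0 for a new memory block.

Memory blocks with room: memory block 3 (16 MB), memory block 4 (18 MB), memory block 6 (13 MB), memory block 9 (15 MB), memory block 10 (21 MB), memory block 11 (14 MB), memory block 12 (14 MB).
The first with room is memory block 3.

3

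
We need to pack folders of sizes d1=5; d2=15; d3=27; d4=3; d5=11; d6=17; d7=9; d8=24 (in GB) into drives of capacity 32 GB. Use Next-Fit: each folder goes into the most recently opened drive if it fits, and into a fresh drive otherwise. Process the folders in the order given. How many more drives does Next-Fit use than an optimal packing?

1

Next-Fit: [5,15] [27,3] [11,17] [9] [24] → 5 drives.
Total size 111 GB; any packing needs at least ⌈111/32⌉ = 4 drives.
An optimal packing achieves that bound: [27,5] [24,3] [17,15] [11,9] → 4 drives.
Excess: 5 − 4 = 1.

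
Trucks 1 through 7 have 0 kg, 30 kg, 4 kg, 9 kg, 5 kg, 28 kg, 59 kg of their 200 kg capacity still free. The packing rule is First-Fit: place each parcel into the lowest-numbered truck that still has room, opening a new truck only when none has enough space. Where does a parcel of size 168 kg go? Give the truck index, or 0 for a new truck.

0

No truck has ≥ 168 kg free, so a new truck is opened.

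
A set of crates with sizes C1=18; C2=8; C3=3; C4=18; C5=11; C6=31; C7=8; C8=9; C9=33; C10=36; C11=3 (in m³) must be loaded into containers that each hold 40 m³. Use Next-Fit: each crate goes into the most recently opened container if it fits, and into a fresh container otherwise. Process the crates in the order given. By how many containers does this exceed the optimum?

Next-Fit: [18,8,3] [18,11] [31,8] [9] [33] [36,3] → 6 containers.
Total size 178 m³; any packing needs at least ⌈178/40⌉ = 5 containers.
An optimal packing achieves that bound: [36,3] [33,3] [31,9] [18,18] [11,8,8] → 5 containers.
Excess: 6 − 5 = 1.

1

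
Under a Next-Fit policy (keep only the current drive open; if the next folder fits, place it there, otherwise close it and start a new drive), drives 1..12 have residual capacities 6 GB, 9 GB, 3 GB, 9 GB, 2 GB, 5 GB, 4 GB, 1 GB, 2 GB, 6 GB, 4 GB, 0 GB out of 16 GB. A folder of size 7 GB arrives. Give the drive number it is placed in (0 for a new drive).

0

Next-Fit only looks at drive 12, which has 0 GB free.
7 GB does not fit, so a new drive is opened.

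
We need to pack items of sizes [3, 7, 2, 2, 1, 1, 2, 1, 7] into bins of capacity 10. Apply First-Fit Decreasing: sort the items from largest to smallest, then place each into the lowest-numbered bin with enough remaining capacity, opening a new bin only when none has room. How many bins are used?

Sorted descending: 7, 7, 3, 2, 2, 2, 1, 1, 1.
7 → bin 1 (remaining 3)
7 → bin 2 (remaining 3)
3 → bin 1 (remaining 0)
2 → bin 2 (remaining 1)
2 → bin 3 (remaining 8)
2 → bin 3 (remaining 6)
1 → bin 2 (remaining 0)
1 → bin 3 (remaining 5)
1 → bin 3 (remaining 4)

3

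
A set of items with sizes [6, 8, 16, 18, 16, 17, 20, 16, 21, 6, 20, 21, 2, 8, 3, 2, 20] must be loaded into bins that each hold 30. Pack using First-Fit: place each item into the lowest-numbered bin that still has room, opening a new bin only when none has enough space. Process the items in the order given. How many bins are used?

10

bin 1: place 6, 24 left
bin 1: place 8, 16 left
bin 1: place 16, 0 left
bin 2: place 18, 12 left
bin 3: place 16, 14 left
bin 4: place 17, 13 left
bin 5: place 20, 10 left
bin 6: place 16, 14 left
bin 7: place 21, 9 left
bin 2: place 6, 6 left
bin 8: place 20, 10 left
bin 9: place 21, 9 left
bin 2: place 2, 4 left
bin 3: place 8, 6 left
bin 2: place 3, 1 left
bin 3: place 2, 4 left
bin 10: place 20, 10 left
Final bins: [6,8,16] [18,6,2,3] [16,8,2] [17] [20] [16] [21] [20] [21] [20].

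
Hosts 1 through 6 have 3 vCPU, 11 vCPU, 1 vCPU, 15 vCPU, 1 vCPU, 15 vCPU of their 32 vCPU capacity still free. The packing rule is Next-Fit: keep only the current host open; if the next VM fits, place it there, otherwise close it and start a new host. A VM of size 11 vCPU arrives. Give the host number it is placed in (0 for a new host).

6

Next-Fit only looks at host 6, which has 15 vCPU free.
11 vCPU fits there.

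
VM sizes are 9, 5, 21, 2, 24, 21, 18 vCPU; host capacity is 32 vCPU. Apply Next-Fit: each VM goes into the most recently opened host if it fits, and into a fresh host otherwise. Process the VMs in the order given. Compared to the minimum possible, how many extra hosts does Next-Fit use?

1

Next-Fit: [9,5] [21,2] [24] [21] [18] → 5 hosts.
Total size 100 vCPU; any packing needs at least ⌈100/32⌉ = 4 hosts.
An optimal packing achieves that bound: [24,5,2] [21,9] [21] [18] → 4 hosts.
Excess: 5 − 4 = 1.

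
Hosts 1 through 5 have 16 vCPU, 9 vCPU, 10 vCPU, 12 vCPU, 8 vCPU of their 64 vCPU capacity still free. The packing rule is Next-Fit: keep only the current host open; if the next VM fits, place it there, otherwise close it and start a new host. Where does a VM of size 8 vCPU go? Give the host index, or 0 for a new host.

5

Next-Fit only looks at host 5, which has 8 vCPU free.
8 vCPU fits there.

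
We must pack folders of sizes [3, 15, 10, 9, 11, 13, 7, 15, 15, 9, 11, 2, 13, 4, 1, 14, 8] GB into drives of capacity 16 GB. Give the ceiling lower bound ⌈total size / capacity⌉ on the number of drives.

Total size = 3 + 15 + 10 + 9 + 11 + 13 + 7 + 15 + 15 + 9 + 11 + 2 + 13 + 4 + 1 + 14 + 8 = 160 GB.
⌈160 / 16⌉ = 10.

10 drives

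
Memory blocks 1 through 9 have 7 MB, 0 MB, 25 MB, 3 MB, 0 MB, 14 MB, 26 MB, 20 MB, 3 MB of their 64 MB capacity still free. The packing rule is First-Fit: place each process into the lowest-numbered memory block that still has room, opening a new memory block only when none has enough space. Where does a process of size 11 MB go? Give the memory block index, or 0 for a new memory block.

Memory blocks with room: memory block 3 (25 MB), memory block 6 (14 MB), memory block 7 (26 MB), memory block 8 (20 MB).
The first with room is memory block 3.

3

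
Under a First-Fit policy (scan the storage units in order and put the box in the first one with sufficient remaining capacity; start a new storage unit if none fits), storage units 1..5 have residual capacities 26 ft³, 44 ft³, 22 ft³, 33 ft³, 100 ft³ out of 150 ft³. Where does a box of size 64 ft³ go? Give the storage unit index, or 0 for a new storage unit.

Storage units with room: storage unit 5 (100 ft³).
The first with room is storage unit 5.

5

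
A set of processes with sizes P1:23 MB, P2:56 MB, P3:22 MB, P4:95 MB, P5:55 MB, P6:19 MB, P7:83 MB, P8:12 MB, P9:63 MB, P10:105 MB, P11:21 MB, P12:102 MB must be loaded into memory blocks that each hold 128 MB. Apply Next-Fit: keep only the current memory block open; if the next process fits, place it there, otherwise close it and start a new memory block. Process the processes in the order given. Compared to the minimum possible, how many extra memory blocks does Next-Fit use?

Next-Fit: [23,56,22] [95] [55,19] [83,12] [63] [105,21] [102] → 7 memory blocks.
Total size 656 MB; any packing needs at least ⌈656/128⌉ = 6 memory blocks.
An optimal packing achieves that bound: [105,23] [102,22] [95,21,12] [83,19] [63,56] [55] → 6 memory blocks.
Excess: 7 − 6 = 1.

1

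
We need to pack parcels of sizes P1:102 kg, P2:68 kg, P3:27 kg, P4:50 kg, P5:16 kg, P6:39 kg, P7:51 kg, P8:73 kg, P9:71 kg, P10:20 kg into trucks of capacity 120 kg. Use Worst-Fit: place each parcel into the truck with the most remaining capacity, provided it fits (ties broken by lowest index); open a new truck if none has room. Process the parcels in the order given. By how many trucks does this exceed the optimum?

Worst-Fit: [102] [68,27] [50,16,39] [51,20] [73] [71] → 6 trucks.
Total size 517 kg; any packing needs at least ⌈517/120⌉ = 5 trucks.
An optimal packing achieves that bound: [102,16] [73,39] [71,27,20] [68,51] [50] → 5 trucks.
Excess: 6 − 5 = 1.

1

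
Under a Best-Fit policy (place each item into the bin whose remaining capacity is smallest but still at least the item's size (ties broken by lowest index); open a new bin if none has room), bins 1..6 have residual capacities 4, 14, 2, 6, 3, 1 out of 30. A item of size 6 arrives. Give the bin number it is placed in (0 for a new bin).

Bins with room: bin 2 (14), bin 4 (6).
Tightest fit is bin 4 with 6 free.

4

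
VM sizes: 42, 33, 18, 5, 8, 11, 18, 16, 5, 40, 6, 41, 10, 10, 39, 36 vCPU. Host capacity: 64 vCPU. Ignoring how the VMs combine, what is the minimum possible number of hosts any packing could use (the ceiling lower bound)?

Total size = 42 + 33 + 18 + 5 + 8 + 11 + 18 + 16 + 5 + 40 + 6 + 41 + 10 + 10 + 39 + 36 = 338 vCPU.
⌈338 / 64⌉ = 6.

6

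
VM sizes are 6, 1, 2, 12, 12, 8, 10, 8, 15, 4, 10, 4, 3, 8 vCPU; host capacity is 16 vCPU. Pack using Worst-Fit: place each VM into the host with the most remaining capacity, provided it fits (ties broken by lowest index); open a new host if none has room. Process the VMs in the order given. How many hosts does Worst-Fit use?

6 vCPU → host 1 (remaining 10 vCPU)
1 vCPU → host 1 (remaining 9 vCPU)
2 vCPU → host 1 (remaining 7 vCPU)
12 vCPU → host 2 (remaining 4 vCPU)
12 vCPU → host 3 (remaining 4 vCPU)
8 vCPU → host 4 (remaining 8 vCPU)
10 vCPU → host 5 (remaining 6 vCPU)
8 vCPU → host 4 (remaining 0 vCPU)
15 vCPU → host 6 (remaining 1 vCPU)
4 vCPU → host 1 (remaining 3 vCPU)
10 vCPU → host 7 (remaining 6 vCPU)
4 vCPU → host 5 (remaining 2 vCPU)
3 vCPU → host 7 (remaining 3 vCPU)
8 vCPU → host 8 (remaining 8 vCPU)
Final hosts: [6,1,2,4] [12] [12] [8,8] [10,4] [15] [10,3] [8].

8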